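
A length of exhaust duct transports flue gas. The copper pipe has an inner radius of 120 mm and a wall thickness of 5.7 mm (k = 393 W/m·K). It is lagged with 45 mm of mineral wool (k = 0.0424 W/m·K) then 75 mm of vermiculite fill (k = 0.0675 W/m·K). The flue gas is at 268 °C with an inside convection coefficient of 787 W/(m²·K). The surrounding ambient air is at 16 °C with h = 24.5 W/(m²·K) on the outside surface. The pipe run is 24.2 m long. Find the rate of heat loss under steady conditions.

Q ≈ 3000 W

For a radial system each layer contributes R = ln(r_out/r_in)/(2πkL); films add R = 1/(hA).
R_inner film = 1/(h_i·2πr₁L) = 1/(787×2π×0.12×24.2) = 6.964×10^-5 K/W
R_copper pipe wall = ln(125.7/120)/(2π×393×24.2) = 7.766×10^-7 K/W
R_mineral wool = ln(170.7/125.7)/(2π×0.0424×24.2) = 0.04747 K/W
R_vermiculite fill = ln(245.7/170.7)/(2π×0.0675×24.2) = 0.03549 K/W
R_outer film = 1/(h_o·2πr_oL) = 1/(24.5×2π×0.2457×24.2) = 0.001093 K/W
R_total = 0.08411 K/W
Q = ΔT/R_total = 252/0.08411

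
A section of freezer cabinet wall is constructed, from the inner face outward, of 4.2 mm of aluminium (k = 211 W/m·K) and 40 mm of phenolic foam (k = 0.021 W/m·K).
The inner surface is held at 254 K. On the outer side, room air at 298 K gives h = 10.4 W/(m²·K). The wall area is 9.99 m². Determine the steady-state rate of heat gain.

Thermal resistances in series:
R_aluminium = L/(kA) = 0.0042/(211×9.99) = 1.993×10^-6 K/W
R_phenolic foam = L/(kA) = 0.04/(0.021×9.99) = 0.1907 K/W
R_outer film = 1/(h_o·A) = 1/(10.4×9.99) = 0.009625 K/W
R_total = 0.2003 K/W
Q = ΔT / R_total = 44 / 0.2003

Q ≈ 220 W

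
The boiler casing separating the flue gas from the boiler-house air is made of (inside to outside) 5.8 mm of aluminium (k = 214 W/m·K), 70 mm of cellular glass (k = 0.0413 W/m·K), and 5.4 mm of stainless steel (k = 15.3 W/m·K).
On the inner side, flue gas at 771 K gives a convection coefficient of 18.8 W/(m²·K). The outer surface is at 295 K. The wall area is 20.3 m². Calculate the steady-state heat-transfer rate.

Q ≈ 5530 W

Using the resistance-network approach (series):
R_inner film = 1/(h_i·A) = 1/(18.8×20.3) = 0.00262 K/W
R_aluminium = L/(kA) = 0.0058/(214×20.3) = 1.335×10^-6 K/W
R_cellular glass = L/(kA) = 0.07/(0.0413×20.3) = 0.08349 K/W
R_stainless steel = L/(kA) = 0.0054/(15.3×20.3) = 1.739×10^-5 K/W
R_total = 0.08613 K/W
Q = ΔT / R_total = 476 / 0.08613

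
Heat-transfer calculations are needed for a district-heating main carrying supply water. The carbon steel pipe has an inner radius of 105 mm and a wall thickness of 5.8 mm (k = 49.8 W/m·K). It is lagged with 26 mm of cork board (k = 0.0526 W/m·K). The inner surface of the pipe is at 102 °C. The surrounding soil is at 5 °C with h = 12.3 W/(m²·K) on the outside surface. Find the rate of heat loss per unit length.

Radial resistances (cylindrical: R_cond = ln(r_o/r_i)/(2πkL), R_conv = 1/(h·2πrL)):
R_carbon steel pipe wall = ln(110.8/105)/(2π×49.8×1) = 1.718×10^-4 K/W
R_cork board = ln(136.8/110.8)/(2π×0.0526×1) = 0.6378 K/W
R_outer film = 1/(h_o·2πr_oL) = 1/(12.3×2π×0.1368×1) = 0.09459 K/W
R_total = 0.7326 K/W
Q = ΔT/R_total = 97/0.7326

q′ ≈ 132 W/m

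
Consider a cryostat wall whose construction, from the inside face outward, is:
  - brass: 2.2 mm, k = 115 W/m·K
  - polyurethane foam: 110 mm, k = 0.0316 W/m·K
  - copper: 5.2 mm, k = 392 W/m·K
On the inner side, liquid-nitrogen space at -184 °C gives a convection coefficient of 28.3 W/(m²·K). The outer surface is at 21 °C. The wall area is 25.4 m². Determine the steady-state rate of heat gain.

Q ≈ 1480 W

Using the resistance-network approach (series):
R_inner film = 1/(h_i·A) = 1/(28.3×25.4) = 0.001391 K/W
R_brass = L/(kA) = 0.0022/(115×25.4) = 7.532×10^-7 K/W
R_polyurethane foam = L/(kA) = 0.11/(0.0316×25.4) = 0.137 K/W
R_copper = L/(kA) = 0.0052/(392×25.4) = 5.223×10^-7 K/W
R_total = 0.1384 K/W
Q = ΔT / R_total = 205 / 0.1384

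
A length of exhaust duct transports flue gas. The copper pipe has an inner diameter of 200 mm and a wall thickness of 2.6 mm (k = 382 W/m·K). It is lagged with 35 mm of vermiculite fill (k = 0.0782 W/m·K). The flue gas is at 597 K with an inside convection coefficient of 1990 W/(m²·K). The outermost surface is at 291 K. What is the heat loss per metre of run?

Per-layer cylindrical resistances, series-summed:
R_inner film = 1/(h_i·2πr₁L) = 1/(1990×2π×0.1×1) = 7.998×10^-4 K/W
R_copper pipe wall = ln(102.6/100)/(2π×382×1) = 1.069×10^-5 K/W
R_vermiculite fill = ln(137.6/102.6)/(2π×0.0782×1) = 0.5974 K/W
R_total = 0.5982 K/W
Q = ΔT/R_total = 306/0.5982

q′ ≈ 512 W/m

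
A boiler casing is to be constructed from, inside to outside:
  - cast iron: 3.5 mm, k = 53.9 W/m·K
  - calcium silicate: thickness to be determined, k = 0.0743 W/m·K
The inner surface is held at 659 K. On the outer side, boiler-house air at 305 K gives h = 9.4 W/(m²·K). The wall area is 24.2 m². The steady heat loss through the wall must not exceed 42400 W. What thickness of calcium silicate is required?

Using the resistance-network approach (series):
R_cast iron = L/(kA) = 0.0035/(53.9×24.2) = 2.683×10^-6 K/W
R_outer film = 1/(h_o·A) = 1/(9.4×24.2) = 0.004396 K/W
Sum of the known resistances R_other = 0.004399 K/W
Required total resistance R_tot = ΔT/Q_allow = 354/42400 = 0.008349 K/W
R_calcium silicate = R_tot − R_other = 0.00395 K/W
L = R·k·A = 0.00395×0.0743×24.2

L ≈ 7.1 mm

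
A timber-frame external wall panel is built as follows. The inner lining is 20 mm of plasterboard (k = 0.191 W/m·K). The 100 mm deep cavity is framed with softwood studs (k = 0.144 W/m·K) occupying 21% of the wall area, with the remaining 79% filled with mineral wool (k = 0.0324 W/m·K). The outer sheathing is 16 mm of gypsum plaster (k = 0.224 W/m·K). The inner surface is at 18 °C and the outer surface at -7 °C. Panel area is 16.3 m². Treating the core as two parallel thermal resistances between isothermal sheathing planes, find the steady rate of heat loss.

Q ≈ 207 W

Sheathing layers in series; stud and cavity paths in parallel between them.
R_inner = 0.02/(0.191×16.3) = 0.006424 K/W
R_stud  = 0.1/(0.144×0.21×16.3) = 0.2029 K/W
R_cav   = 0.1/(0.0324×0.79×16.3) = 0.2397 K/W
1/R_core = 1/R_stud + 1/R_cav → R_core = 0.1099 K/W
R_outer = 0.016/(0.224×16.3) = 0.004382 K/W
R_total = 0.1207 K/W
Q = ΔT/R_total = 25/0.1207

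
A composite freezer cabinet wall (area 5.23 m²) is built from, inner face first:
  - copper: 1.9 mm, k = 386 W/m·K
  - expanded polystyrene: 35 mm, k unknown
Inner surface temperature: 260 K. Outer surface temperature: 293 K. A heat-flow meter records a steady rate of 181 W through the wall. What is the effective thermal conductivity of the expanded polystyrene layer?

Treating each layer as a thermal resistance in series:
R_copper = L/(kA) = 0.0019/(386×5.23) = 9.412×10^-7 K/W
Sum of known resistances R_other = 9.412×10^-7 K/W
Total R = ΔT/Q = 33/181 = 0.1823 K/W
R_expanded polystyrene = R_total − R_other = 0.1823 K/W
k = L/(R·A) = 0.035/(0.1823×5.23)

k ≈ 0.0367 W/(m·K)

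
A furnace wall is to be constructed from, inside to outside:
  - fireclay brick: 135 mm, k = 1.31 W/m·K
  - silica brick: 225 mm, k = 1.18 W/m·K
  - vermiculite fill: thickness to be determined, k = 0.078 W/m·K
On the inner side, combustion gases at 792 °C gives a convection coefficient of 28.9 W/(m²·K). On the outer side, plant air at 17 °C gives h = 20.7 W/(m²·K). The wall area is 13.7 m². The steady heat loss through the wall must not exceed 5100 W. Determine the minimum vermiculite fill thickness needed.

Series thermal resistances:
R_inner film = 1/(h_i·A) = 1/(28.9×13.7) = 0.002526 K/W
R_fireclay brick = L/(kA) = 0.135/(1.31×13.7) = 0.007522 K/W
R_silica brick = L/(kA) = 0.225/(1.18×13.7) = 0.01392 K/W
R_outer film = 1/(h_o·A) = 1/(20.7×13.7) = 0.003526 K/W
Sum of the known resistances R_other = 0.02749 K/W
Required total resistance R_tot = ΔT/Q_allow = 775/5100 = 0.152 K/W
R_vermiculite fill = R_tot − R_other = 0.1245 K/W
L = R·k·A = 0.1245×0.078×13.7

L ≈ 133 mm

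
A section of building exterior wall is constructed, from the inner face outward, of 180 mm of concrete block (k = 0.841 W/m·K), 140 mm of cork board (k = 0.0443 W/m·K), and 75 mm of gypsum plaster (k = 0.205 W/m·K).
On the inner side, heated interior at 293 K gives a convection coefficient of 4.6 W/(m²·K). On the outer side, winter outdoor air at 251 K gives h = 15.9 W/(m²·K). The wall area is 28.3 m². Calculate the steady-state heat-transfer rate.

Q ≈ 296 W

Series thermal resistances:
R_inner film = 1/(h_i·A) = 1/(4.6×28.3) = 0.007682 K/W
R_concrete block = L/(kA) = 0.18/(0.841×28.3) = 0.007563 K/W
R_cork board = L/(kA) = 0.14/(0.0443×28.3) = 0.1117 K/W
R_gypsum plaster = L/(kA) = 0.075/(0.205×28.3) = 0.01293 K/W
R_outer film = 1/(h_o·A) = 1/(15.9×28.3) = 0.002222 K/W
R_total = 0.1421 K/W
Q = ΔT / R_total = 42 / 0.1421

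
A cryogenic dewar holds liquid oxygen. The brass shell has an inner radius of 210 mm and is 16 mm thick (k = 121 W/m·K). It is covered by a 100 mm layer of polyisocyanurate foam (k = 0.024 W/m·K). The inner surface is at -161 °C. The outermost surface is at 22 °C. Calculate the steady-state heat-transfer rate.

Q ≈ 40.7 W

Spherical conduction: R = (1/r_in − 1/r_out)/(4πk) per layer; series-sum.
R_brass shell = (1/0.21 − 1/0.226)/(4π×121) = 2.217×10^-4 K/W
R_polyisocyanurate foam = (1/0.226 − 1/0.326)/(4π×0.024) = 4.5 K/W
R_total = 4.501 K/W
Q = ΔT/R_total = 183/4.501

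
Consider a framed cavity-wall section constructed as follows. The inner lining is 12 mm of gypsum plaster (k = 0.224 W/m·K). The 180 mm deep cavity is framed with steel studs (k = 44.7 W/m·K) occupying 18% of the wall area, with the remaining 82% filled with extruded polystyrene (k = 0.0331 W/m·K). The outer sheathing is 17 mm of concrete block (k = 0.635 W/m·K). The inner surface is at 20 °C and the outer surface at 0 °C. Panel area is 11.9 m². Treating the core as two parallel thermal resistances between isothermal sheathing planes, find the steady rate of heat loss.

Sheathing layers in series; stud and cavity paths in parallel between them.
R_inner = 0.012/(0.224×11.9) = 0.004502 K/W
R_stud  = 0.18/(44.7×0.18×11.9) = 0.00188 K/W
R_cav   = 0.18/(0.0331×0.82×11.9) = 0.5573 K/W
1/R_core = 1/R_stud + 1/R_cav → R_core = 0.001874 K/W
R_outer = 0.017/(0.635×11.9) = 0.00225 K/W
R_total = 0.008625 K/W
Q = ΔT/R_total = 20/0.008625

Q ≈ 2320 W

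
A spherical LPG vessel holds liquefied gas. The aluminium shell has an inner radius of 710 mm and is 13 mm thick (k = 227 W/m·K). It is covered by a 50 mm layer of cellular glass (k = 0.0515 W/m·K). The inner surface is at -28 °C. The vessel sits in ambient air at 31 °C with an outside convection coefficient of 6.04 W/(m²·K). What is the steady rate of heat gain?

Spherical conduction: R = (1/r_in − 1/r_out)/(4πk) per layer; series-sum.
R_aluminium shell = (1/0.71 − 1/0.723)/(4π×227) = 8.878×10^-6 K/W
R_cellular glass = (1/0.723 − 1/0.773)/(4π×0.0515) = 0.1382 K/W
R_outer film = 1/(h·4πr_o²) = 1/(6.04×4π×0.773²) = 0.02205 K/W
R_total = 0.1603 K/W
Q = ΔT/R_total = 59/0.1603

Q ≈ 368 W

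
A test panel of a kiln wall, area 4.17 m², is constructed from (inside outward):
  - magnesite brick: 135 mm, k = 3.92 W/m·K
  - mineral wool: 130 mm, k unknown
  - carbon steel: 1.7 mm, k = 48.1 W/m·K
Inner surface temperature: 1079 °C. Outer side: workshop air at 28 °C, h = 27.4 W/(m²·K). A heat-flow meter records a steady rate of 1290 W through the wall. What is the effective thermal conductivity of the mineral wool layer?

k ≈ 0.0391 W/(m·K)

Thermal resistances in series:
R_magnesite brick = L/(kA) = 0.135/(3.92×4.17) = 0.008259 K/W
R_carbon steel = L/(kA) = 0.0017/(48.1×4.17) = 8.476×10^-6 K/W
R_outer film = 1/(h_o·A) = 1/(27.4×4.17) = 0.008752 K/W
Sum of known resistances R_other = 0.01702 K/W
Total R = ΔT/Q = 1051/1290 = 0.8147 K/W
R_mineral wool = R_total − R_other = 0.7977 K/W
k = L/(R·A) = 0.13/(0.7977×4.17)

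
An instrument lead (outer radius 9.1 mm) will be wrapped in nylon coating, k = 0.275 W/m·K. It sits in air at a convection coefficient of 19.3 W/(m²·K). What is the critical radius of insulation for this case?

r_cr ≈ 14.2 mm

For a cylinder r_cr = k/h = 0.275/19.3
r_cr = 14.2 mm; since the bare radius (9.1 mm) is below r_cr, adding a thin layer of insulation will *increase* heat loss.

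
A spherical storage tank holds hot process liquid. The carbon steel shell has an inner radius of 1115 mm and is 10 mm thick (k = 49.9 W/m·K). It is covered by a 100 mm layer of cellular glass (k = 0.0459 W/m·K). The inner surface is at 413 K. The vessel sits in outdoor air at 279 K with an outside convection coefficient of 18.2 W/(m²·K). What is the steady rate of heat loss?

Each spherical layer contributes R = (1/r_i − 1/r_o)/(4πk):
R_carbon steel shell = (1/1.115 − 1/1.125)/(4π×49.9) = 1.271×10^-5 K/W
R_cellular glass = (1/1.125 − 1/1.225)/(4π×0.0459) = 0.1258 K/W
R_outer film = 1/(h·4πr_o²) = 1/(18.2×4π×1.225²) = 0.002914 K/W
R_total = 0.1287 K/W
Q = ΔT/R_total = 134/0.1287

Q ≈ 1040 W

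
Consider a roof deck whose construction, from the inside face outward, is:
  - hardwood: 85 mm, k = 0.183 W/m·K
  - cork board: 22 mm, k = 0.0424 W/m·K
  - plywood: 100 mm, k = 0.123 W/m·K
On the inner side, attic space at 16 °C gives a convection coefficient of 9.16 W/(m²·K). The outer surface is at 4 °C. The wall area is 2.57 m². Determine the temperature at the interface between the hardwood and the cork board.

T ≈ 12.4 °C

Using the resistance-network approach (series):
R_inner film = 1/(h_i·A) = 1/(9.16×2.57) = 0.04248 K/W
R_hardwood = L/(kA) = 0.085/(0.183×2.57) = 0.1807 K/W
R_cork board = L/(kA) = 0.022/(0.0424×2.57) = 0.2019 K/W
R_plywood = L/(kA) = 0.1/(0.123×2.57) = 0.3163 K/W
R_total = 0.7415 K/W;  Q = ΔT/R_total = 12/0.7415 = 16.18 W
T_interface = T_inner − Q·ΣR(inner→interface) = 16 − 16.2×0.2232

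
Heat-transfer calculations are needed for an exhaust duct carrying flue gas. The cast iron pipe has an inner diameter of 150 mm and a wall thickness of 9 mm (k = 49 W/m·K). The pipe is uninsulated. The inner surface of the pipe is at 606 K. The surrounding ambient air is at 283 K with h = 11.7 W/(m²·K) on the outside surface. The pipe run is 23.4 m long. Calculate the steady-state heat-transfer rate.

Q ≈ 46600 W

For a radial system each layer contributes R = ln(r_out/r_in)/(2πkL); films add R = 1/(hA).
R_cast iron pipe wall = ln(84/75)/(2π×49×23.4) = 1.573×10^-5 K/W
R_outer film = 1/(h_o·2πr_oL) = 1/(11.7×2π×0.084×23.4) = 0.006921 K/W
R_total = 0.006936 K/W
Q = ΔT/R_total = 323/0.006936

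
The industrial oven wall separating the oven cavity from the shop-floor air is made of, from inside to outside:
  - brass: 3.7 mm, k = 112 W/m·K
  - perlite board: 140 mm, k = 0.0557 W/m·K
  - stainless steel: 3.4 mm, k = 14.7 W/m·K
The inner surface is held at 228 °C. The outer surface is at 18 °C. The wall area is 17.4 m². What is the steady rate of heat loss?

Q ≈ 1450 W

Model the wall as resistances in series:
R_brass = L/(kA) = 0.0037/(112×17.4) = 1.899×10^-6 K/W
R_perlite board = L/(kA) = 0.14/(0.0557×17.4) = 0.1445 K/W
R_stainless steel = L/(kA) = 0.0034/(14.7×17.4) = 1.329×10^-5 K/W
R_total = 0.1445 K/W
Q = ΔT / R_total = 210 / 0.1445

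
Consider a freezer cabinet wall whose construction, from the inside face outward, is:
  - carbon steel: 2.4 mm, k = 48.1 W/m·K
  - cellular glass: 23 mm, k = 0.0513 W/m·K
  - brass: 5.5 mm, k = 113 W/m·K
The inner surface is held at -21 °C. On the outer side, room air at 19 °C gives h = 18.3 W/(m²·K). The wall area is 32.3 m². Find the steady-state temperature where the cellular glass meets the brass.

T ≈ 14.7 °C

Using the resistance-network approach (series):
R_carbon steel = L/(kA) = 0.0024/(48.1×32.3) = 1.545×10^-6 K/W
R_cellular glass = L/(kA) = 0.023/(0.0513×32.3) = 0.01388 K/W
R_brass = L/(kA) = 0.0055/(113×32.3) = 1.507×10^-6 K/W
R_outer film = 1/(h_o·A) = 1/(18.3×32.3) = 0.001692 K/W
R_total = 0.01558 K/W;  Q = ΔT/R_total = 40/0.01558 = 2568 W
T_interface = T_inner + Q·ΣR(inner→interface) = -21 + 2570×0.01388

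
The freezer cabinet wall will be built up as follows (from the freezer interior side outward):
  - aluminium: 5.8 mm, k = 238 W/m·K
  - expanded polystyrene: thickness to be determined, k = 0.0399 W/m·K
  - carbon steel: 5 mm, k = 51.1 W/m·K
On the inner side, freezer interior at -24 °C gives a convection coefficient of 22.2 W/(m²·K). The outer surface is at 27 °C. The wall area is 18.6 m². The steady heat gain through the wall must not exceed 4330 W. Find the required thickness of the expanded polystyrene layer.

L ≈ 6.94 mm

Treating each layer as a thermal resistance in series:
R_inner film = 1/(h_i·A) = 1/(22.2×18.6) = 0.002422 K/W
R_aluminium = L/(kA) = 0.0058/(238×18.6) = 1.31×10^-6 K/W
R_carbon steel = L/(kA) = 0.005/(51.1×18.6) = 5.261×10^-6 K/W
Sum of the known resistances R_other = 0.002428 K/W
Required total resistance R_tot = ΔT/Q_allow = 51/4330 = 0.01178 K/W
R_expanded polystyrene = R_tot − R_other = 0.00935 K/W
L = R·k·A = 0.00935×0.0399×18.6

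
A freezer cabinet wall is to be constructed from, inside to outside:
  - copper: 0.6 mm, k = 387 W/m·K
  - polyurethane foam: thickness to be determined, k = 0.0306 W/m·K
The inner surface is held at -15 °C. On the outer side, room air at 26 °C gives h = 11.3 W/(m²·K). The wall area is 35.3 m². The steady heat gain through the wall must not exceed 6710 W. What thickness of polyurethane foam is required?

L ≈ 3.89 mm

Treating each layer as a thermal resistance in series:
R_copper = L/(kA) = 0.0006/(387×35.3) = 4.392×10^-8 K/W
R_outer film = 1/(h_o·A) = 1/(11.3×35.3) = 0.002507 K/W
Sum of the known resistances R_other = 0.002507 K/W
Required total resistance R_tot = ΔT/Q_allow = 41/6710 = 0.00611 K/W
R_polyurethane foam = R_tot − R_other = 0.003603 K/W
L = R·k·A = 0.003603×0.0306×35.3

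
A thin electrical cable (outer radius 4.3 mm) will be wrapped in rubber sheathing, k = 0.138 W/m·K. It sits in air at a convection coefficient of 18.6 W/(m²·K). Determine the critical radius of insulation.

For a cylinder r_cr = k/h = 0.138/18.6
r_cr = 7.42 mm; since the bare radius (4.3 mm) is below r_cr, adding a thin layer of insulation will *increase* heat loss.

r_cr ≈ 7.42 mm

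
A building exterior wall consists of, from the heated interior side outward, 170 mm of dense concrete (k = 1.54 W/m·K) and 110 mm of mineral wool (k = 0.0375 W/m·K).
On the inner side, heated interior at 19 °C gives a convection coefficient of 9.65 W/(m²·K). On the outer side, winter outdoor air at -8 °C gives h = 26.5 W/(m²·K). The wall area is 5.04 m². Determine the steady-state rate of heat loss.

Using the resistance-network approach (series):
R_inner film = 1/(h_i·A) = 1/(9.65×5.04) = 0.02056 K/W
R_dense concrete = L/(kA) = 0.17/(1.54×5.04) = 0.0219 K/W
R_mineral wool = L/(kA) = 0.11/(0.0375×5.04) = 0.582 K/W
R_outer film = 1/(h_o·A) = 1/(26.5×5.04) = 0.007487 K/W
R_total = 0.632 K/W
Q = ΔT / R_total = 27 / 0.632

Q ≈ 42.7 W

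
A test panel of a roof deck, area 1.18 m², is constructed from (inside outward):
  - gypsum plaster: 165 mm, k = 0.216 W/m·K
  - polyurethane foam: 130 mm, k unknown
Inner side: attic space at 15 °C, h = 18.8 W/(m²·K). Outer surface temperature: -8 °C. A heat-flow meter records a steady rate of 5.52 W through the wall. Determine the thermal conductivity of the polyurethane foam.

k ≈ 0.0317 W/(m·K)

Thermal resistances in series:
R_inner film = 1/(h_i·A) = 1/(18.8×1.18) = 0.04508 K/W
R_gypsum plaster = L/(kA) = 0.165/(0.216×1.18) = 0.6474 K/W
Sum of known resistances R_other = 0.6924 K/W
Total R = ΔT/Q = 23/5.52 = 4.167 K/W
R_polyurethane foam = R_total − R_other = 3.474 K/W
k = L/(R·A) = 0.13/(3.474×1.18)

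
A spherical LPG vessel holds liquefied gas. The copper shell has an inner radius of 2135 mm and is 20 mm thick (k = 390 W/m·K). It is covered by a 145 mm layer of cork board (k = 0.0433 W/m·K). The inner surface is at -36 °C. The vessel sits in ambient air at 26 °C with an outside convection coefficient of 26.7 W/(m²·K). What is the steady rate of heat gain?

Spherical conduction: R = (1/r_in − 1/r_out)/(4πk) per layer; series-sum.
R_copper shell = (1/2.135 − 1/2.155)/(4π×390) = 8.87×10^-7 K/W
R_cork board = (1/2.155 − 1/2.3)/(4π×0.0433) = 0.05376 K/W
R_outer film = 1/(h·4πr_o²) = 1/(26.7×4π×2.3²) = 5.634×10^-4 K/W
R_total = 0.05433 K/W
Q = ΔT/R_total = 62/0.05433

Q ≈ 1140 W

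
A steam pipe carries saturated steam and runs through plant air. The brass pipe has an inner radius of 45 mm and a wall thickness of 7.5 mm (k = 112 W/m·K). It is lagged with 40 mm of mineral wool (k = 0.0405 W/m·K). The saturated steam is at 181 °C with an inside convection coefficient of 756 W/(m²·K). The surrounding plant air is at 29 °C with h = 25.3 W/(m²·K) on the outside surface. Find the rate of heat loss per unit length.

q′ ≈ 66.1 W/m

For a radial system each layer contributes R = ln(r_out/r_in)/(2πkL); films add R = 1/(hA).
R_inner film = 1/(h_i·2πr₁L) = 1/(756×2π×0.045×1) = 0.004678 K/W
R_brass pipe wall = ln(52.5/45)/(2π×112×1) = 2.191×10^-4 K/W
R_mineral wool = ln(92.5/52.5)/(2π×0.0405×1) = 2.226 K/W
R_outer film = 1/(h_o·2πr_oL) = 1/(25.3×2π×0.0925×1) = 0.06801 K/W
R_total = 2.299 K/W
Q = ΔT/R_total = 152/2.299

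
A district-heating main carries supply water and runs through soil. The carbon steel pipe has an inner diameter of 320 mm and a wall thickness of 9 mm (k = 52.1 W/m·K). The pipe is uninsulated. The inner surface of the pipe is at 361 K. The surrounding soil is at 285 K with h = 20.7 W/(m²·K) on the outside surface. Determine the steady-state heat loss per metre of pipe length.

Treating each annulus and film as a series resistance:
R_carbon steel pipe wall = ln(169/160)/(2π×52.1×1) = 1.672×10^-4 K/W
R_outer film = 1/(h_o·2πr_oL) = 1/(20.7×2π×0.169×1) = 0.04549 K/W
R_total = 0.04566 K/W
Q = ΔT/R_total = 76/0.04566

q′ ≈ 1660 W/m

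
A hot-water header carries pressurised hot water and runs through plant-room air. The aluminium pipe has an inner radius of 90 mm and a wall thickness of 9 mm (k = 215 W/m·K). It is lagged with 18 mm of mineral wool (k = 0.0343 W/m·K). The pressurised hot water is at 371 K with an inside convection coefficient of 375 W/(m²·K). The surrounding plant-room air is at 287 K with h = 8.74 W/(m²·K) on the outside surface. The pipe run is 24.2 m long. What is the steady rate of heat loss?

Q ≈ 2170 W

Per-layer cylindrical resistances, series-summed:
R_inner film = 1/(h_i·2πr₁L) = 1/(375×2π×0.09×24.2) = 1.949×10^-4 K/W
R_aluminium pipe wall = ln(99/90)/(2π×215×24.2) = 2.915×10^-6 K/W
R_mineral wool = ln(117/99)/(2π×0.0343×24.2) = 0.03203 K/W
R_outer film = 1/(h_o·2πr_oL) = 1/(8.74×2π×0.117×24.2) = 0.006431 K/W
R_total = 0.03866 K/W
Q = ΔT/R_total = 84/0.03866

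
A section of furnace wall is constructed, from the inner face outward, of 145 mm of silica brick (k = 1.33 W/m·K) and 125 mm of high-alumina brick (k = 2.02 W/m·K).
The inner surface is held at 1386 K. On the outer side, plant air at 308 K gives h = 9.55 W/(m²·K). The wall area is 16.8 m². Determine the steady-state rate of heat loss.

Q ≈ 65700 W

Thermal resistances in series:
R_silica brick = L/(kA) = 0.145/(1.33×16.8) = 0.006489 K/W
R_high-alumina brick = L/(kA) = 0.125/(2.02×16.8) = 0.003683 K/W
R_outer film = 1/(h_o·A) = 1/(9.55×16.8) = 0.006233 K/W
R_total = 0.01641 K/W
Q = ΔT / R_total = 1078 / 0.01641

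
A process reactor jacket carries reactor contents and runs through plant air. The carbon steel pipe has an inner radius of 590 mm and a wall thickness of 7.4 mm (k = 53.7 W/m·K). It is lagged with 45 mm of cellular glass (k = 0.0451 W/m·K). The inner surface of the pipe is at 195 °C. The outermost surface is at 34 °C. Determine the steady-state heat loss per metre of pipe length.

q′ ≈ 628 W/m

Radial resistances (cylindrical: R_cond = ln(r_o/r_i)/(2πkL), R_conv = 1/(h·2πrL)):
R_carbon steel pipe wall = ln(597.4/590)/(2π×53.7×1) = 3.694×10^-5 K/W
R_cellular glass = ln(642.4/597.4)/(2π×0.0451×1) = 0.2563 K/W
R_total = 0.2563 K/W
Q = ΔT/R_total = 161/0.2563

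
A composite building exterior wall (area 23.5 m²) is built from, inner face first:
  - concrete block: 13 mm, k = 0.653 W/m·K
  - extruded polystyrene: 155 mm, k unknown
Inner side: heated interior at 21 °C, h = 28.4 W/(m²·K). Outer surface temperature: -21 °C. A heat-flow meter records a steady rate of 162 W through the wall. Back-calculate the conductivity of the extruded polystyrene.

Model the wall as resistances in series:
R_inner film = 1/(h_i·A) = 1/(28.4×23.5) = 0.001498 K/W
R_concrete block = L/(kA) = 0.013/(0.653×23.5) = 8.472×10^-4 K/W
Sum of known resistances R_other = 0.002346 K/W
Total R = ΔT/Q = 42/162 = 0.2593 K/W
R_extruded polystyrene = R_total − R_other = 0.2569 K/W
k = L/(R·A) = 0.155/(0.2569×23.5)

k ≈ 0.0257 W/(m·K)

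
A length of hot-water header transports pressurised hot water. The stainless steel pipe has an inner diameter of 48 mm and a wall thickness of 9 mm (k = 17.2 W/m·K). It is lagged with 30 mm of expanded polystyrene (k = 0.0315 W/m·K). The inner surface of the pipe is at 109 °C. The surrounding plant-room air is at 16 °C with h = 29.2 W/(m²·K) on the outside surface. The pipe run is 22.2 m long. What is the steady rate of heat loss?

Q ≈ 615 W

Per-layer cylindrical resistances, series-summed:
R_stainless steel pipe wall = ln(33/24)/(2π×17.2×22.2) = 1.327×10^-4 K/W
R_expanded polystyrene = ln(63/33)/(2π×0.0315×22.2) = 0.1472 K/W
R_outer film = 1/(h_o·2πr_oL) = 1/(29.2×2π×0.063×22.2) = 0.003897 K/W
R_total = 0.1512 K/W
Q = ΔT/R_total = 93/0.1512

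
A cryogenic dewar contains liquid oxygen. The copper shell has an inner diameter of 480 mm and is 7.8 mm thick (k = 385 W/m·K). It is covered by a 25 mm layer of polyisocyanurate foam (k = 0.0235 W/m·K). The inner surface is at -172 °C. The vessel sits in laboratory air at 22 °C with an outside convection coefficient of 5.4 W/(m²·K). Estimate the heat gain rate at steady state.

Q ≈ 134 W

Each spherical layer contributes R = (1/r_i − 1/r_o)/(4πk):
R_copper shell = (1/0.24 − 1/0.2478)/(4π×385) = 2.711×10^-5 K/W
R_polyisocyanurate foam = (1/0.2478 − 1/0.2728)/(4π×0.0235) = 1.252 K/W
R_outer film = 1/(h·4πr_o²) = 1/(5.4×4π×0.2728²) = 0.198 K/W
R_total = 1.45 K/W
Q = ΔT/R_total = 194/1.45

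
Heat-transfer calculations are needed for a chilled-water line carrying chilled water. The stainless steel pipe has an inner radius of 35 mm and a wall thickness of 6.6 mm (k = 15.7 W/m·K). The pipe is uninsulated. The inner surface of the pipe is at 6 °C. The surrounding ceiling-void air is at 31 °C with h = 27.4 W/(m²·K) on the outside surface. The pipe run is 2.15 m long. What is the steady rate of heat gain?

Treating each annulus and film as a series resistance:
R_stainless steel pipe wall = ln(41.6/35)/(2π×15.7×2.15) = 8.145×10^-4 K/W
R_outer film = 1/(h_o·2πr_oL) = 1/(27.4×2π×0.0416×2.15) = 0.06494 K/W
R_total = 0.06576 K/W
Q = ΔT/R_total = 25/0.06576

Q ≈ 380 W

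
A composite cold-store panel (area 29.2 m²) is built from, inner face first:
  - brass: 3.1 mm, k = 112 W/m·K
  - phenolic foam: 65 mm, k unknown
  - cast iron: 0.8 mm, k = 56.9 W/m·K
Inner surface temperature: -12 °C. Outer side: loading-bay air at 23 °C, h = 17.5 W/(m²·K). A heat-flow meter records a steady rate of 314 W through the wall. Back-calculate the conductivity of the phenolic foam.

k ≈ 0.0203 W/(m·K)

Treating each layer as a thermal resistance in series:
R_brass = L/(kA) = 0.0031/(112×29.2) = 9.479×10^-7 K/W
R_cast iron = L/(kA) = 0.0008/(56.9×29.2) = 4.815×10^-7 K/W
R_outer film = 1/(h_o·A) = 1/(17.5×29.2) = 0.001957 K/W
Sum of known resistances R_other = 0.001958 K/W
Total R = ΔT/Q = 35/314 = 0.1115 K/W
R_phenolic foam = R_total − R_other = 0.1095 K/W
k = L/(R·A) = 0.065/(0.1095×29.2)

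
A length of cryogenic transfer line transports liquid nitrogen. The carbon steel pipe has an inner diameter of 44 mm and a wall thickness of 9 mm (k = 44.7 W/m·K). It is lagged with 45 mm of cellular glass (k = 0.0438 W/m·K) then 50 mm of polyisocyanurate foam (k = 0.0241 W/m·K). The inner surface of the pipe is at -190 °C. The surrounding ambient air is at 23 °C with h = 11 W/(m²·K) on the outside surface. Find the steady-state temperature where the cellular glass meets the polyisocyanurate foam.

T ≈ -86.6 °C

Treating each annulus and film as a series resistance:
R_carbon steel pipe wall = ln(31/22)/(2π×44.7×1) = 0.001221 K/W
R_cellular glass = ln(76/31)/(2π×0.0438×1) = 3.258 K/W
R_polyisocyanurate foam = ln(126/76)/(2π×0.0241×1) = 3.339 K/W
R_outer film = 1/(h_o·2πr_oL) = 1/(11×2π×0.126×1) = 0.1148 K/W
R_total = 6.713 K/W
Q = ΔT/R_total = 213/6.713
Q = 31.7 W/m
T_interface = T_inner + Q·ΣR(inner→interface) = -190 + 31.7×3.26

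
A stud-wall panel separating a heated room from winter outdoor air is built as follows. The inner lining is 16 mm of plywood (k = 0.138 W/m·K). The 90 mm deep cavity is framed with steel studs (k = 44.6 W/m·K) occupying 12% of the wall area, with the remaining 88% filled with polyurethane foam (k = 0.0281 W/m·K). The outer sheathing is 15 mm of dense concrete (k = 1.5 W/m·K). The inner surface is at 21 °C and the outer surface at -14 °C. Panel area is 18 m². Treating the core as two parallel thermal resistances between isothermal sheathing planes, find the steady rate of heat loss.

Q ≈ 4420 W

Sheathing layers in series; stud and cavity paths in parallel between them.
R_inner = 0.016/(0.138×18) = 0.006441 K/W
R_stud  = 0.09/(44.6×0.12×18) = 9.342×10^-4 K/W
R_cav   = 0.09/(0.0281×0.88×18) = 0.2022 K/W
1/R_core = 1/R_stud + 1/R_cav → R_core = 9.299×10^-4 K/W
R_outer = 0.015/(1.5×18) = 5.556×10^-4 K/W
R_total = 0.007927 K/W
Q = ΔT/R_total = 35/0.007927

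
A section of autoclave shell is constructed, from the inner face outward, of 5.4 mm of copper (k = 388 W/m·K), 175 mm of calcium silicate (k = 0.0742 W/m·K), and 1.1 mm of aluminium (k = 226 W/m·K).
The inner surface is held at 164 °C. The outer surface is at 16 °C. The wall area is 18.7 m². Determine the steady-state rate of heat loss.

Q ≈ 1170 W

Using the resistance-network approach (series):
R_copper = L/(kA) = 0.0054/(388×18.7) = 7.443×10^-7 K/W
R_calcium silicate = L/(kA) = 0.175/(0.0742×18.7) = 0.1261 K/W
R_aluminium = L/(kA) = 0.0011/(226×18.7) = 2.603×10^-7 K/W
R_total = 0.1261 K/W
Q = ΔT / R_total = 148 / 0.1261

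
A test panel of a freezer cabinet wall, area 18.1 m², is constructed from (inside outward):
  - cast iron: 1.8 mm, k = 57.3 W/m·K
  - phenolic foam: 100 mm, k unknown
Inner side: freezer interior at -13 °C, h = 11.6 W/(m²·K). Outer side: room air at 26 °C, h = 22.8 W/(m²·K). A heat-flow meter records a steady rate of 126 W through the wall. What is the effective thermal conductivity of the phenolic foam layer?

Treating each layer as a thermal resistance in series:
R_inner film = 1/(h_i·A) = 1/(11.6×18.1) = 0.004763 K/W
R_cast iron = L/(kA) = 0.0018/(57.3×18.1) = 1.736×10^-6 K/W
R_outer film = 1/(h_o·A) = 1/(22.8×18.1) = 0.002423 K/W
Sum of known resistances R_other = 0.007188 K/W
Total R = ΔT/Q = 39/126 = 0.3095 K/W
R_phenolic foam = R_total − R_other = 0.3023 K/W
k = L/(R·A) = 0.1/(0.3023×18.1)

k ≈ 0.0183 W/(m·K)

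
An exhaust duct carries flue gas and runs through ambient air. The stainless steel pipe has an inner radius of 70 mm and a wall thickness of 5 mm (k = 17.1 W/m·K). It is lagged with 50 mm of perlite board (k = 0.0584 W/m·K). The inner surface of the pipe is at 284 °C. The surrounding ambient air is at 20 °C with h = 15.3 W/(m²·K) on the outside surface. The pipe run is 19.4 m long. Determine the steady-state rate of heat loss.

Treating each annulus and film as a series resistance:
R_stainless steel pipe wall = ln(75/70)/(2π×17.1×19.4) = 3.31×10^-5 K/W
R_perlite board = ln(125/75)/(2π×0.0584×19.4) = 0.07176 K/W
R_outer film = 1/(h_o·2πr_oL) = 1/(15.3×2π×0.125×19.4) = 0.00429 K/W
R_total = 0.07608 K/W
Q = ΔT/R_total = 264/0.07608

Q ≈ 3470 W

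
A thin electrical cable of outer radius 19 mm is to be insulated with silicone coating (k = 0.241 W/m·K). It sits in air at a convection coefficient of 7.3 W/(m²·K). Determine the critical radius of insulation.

For a cylinder r_cr = k/h = 0.241/7.3
r_cr = 33 mm; since the bare radius (19 mm) is below r_cr, adding a thin layer of insulation will *increase* heat loss.

r_cr ≈ 33 mm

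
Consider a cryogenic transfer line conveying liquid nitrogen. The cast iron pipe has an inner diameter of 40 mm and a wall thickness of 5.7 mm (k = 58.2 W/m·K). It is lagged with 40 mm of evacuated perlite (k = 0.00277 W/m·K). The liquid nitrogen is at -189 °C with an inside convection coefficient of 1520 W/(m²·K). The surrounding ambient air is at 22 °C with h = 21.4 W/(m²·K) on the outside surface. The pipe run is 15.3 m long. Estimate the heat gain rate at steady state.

Q ≈ 59.7 W

Per-layer cylindrical resistances, series-summed:
R_inner film = 1/(h_i·2πr₁L) = 1/(1520×2π×0.02×15.3) = 3.422×10^-4 K/W
R_cast iron pipe wall = ln(25.7/20)/(2π×58.2×15.3) = 4.482×10^-5 K/W
R_evacuated perlite = ln(65.7/25.7)/(2π×0.00277×15.3) = 3.525 K/W
R_outer film = 1/(h_o·2πr_oL) = 1/(21.4×2π×0.0657×15.3) = 0.007399 K/W
R_total = 3.533 K/W
Q = ΔT/R_total = 211/3.533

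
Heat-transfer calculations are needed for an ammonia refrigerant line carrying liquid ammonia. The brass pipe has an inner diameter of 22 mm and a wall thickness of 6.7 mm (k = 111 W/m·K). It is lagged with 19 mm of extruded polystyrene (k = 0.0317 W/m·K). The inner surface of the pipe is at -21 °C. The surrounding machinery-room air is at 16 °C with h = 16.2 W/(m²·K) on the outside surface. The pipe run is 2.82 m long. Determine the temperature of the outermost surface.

T ≈ 13.5 °C

Cylindrical conduction, so R = ln(r₂/r₁)/(2πkL) per layer, in series:
R_brass pipe wall = ln(17.7/11)/(2π×111×2.82) = 2.419×10^-4 K/W
R_extruded polystyrene = ln(36.7/17.7)/(2π×0.0317×2.82) = 1.298 K/W
R_outer film = 1/(h_o·2πr_oL) = 1/(16.2×2π×0.0367×2.82) = 0.09493 K/W
R_total = 1.393 K/W
Q = ΔT/R_total = 37/1.393
Q = 26.6 W
T_interface = T_inner + Q·ΣR(inner→interface) = -21 + 26.6×1.299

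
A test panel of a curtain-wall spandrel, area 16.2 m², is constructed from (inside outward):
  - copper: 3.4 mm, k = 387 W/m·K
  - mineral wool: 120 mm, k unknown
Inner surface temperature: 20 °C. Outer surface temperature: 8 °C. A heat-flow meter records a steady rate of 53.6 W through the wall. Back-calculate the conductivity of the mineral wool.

k ≈ 0.0331 W/(m·K)

Series thermal resistances:
R_copper = L/(kA) = 0.0034/(387×16.2) = 5.423×10^-7 K/W
Sum of known resistances R_other = 5.423×10^-7 K/W
Total R = ΔT/Q = 12/53.6 = 0.2239 K/W
R_mineral wool = R_total − R_other = 0.2239 K/W
k = L/(R·A) = 0.12/(0.2239×16.2)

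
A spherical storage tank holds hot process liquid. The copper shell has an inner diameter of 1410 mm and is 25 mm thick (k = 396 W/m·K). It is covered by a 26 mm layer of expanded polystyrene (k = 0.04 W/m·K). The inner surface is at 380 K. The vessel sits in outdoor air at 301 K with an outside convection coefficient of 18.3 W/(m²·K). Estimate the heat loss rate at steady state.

Each spherical layer contributes R = (1/r_i − 1/r_o)/(4πk):
R_copper shell = (1/0.705 − 1/0.73)/(4π×396) = 9.762×10^-6 K/W
R_expanded polystyrene = (1/0.73 − 1/0.756)/(4π×0.04) = 0.09373 K/W
R_outer film = 1/(h·4πr_o²) = 1/(18.3×4π×0.756²) = 0.007608 K/W
R_total = 0.1013 K/W
Q = ΔT/R_total = 79/0.1013

Q ≈ 780 W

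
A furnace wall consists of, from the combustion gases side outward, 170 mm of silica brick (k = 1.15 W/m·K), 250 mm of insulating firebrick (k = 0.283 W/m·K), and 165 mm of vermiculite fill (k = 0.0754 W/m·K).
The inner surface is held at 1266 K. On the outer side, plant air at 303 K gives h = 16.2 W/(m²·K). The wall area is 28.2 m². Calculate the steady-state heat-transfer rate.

Using the resistance-network approach (series):
R_silica brick = L/(kA) = 0.17/(1.15×28.2) = 0.005242 K/W
R_insulating firebrick = L/(kA) = 0.25/(0.283×28.2) = 0.03133 K/W
R_vermiculite fill = L/(kA) = 0.165/(0.0754×28.2) = 0.0776 K/W
R_outer film = 1/(h_o·A) = 1/(16.2×28.2) = 0.002189 K/W
R_total = 0.1164 K/W
Q = ΔT / R_total = 963 / 0.1164

Q ≈ 8280 W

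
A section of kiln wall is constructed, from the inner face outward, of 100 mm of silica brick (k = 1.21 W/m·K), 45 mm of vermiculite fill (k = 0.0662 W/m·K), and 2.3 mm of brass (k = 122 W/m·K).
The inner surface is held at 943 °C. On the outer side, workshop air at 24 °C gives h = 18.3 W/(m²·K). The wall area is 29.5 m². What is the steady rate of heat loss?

Q ≈ 33200 W

Series thermal resistances:
R_silica brick = L/(kA) = 0.1/(1.21×29.5) = 0.002802 K/W
R_vermiculite fill = L/(kA) = 0.045/(0.0662×29.5) = 0.02304 K/W
R_brass = L/(kA) = 0.0023/(122×29.5) = 6.391×10^-7 K/W
R_outer film = 1/(h_o·A) = 1/(18.3×29.5) = 0.001852 K/W
R_total = 0.0277 K/W
Q = ΔT / R_total = 919 / 0.0277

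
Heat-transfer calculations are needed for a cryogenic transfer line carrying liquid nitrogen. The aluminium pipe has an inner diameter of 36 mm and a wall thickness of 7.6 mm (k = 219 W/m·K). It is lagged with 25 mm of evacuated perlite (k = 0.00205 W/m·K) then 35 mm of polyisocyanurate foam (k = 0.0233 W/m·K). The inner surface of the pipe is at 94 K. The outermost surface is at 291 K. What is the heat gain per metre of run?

q′ ≈ 3.49 W/m

Radial resistances (cylindrical: R_cond = ln(r_o/r_i)/(2πkL), R_conv = 1/(h·2πrL)):
R_aluminium pipe wall = ln(25.6/18)/(2π×219×1) = 2.56×10^-4 K/W
R_evacuated perlite = ln(50.6/25.6)/(2π×0.00205×1) = 52.9 K/W
R_polyisocyanurate foam = ln(85.6/50.6)/(2π×0.0233×1) = 3.591 K/W
R_total = 56.49 K/W
Q = ΔT/R_total = 197/56.49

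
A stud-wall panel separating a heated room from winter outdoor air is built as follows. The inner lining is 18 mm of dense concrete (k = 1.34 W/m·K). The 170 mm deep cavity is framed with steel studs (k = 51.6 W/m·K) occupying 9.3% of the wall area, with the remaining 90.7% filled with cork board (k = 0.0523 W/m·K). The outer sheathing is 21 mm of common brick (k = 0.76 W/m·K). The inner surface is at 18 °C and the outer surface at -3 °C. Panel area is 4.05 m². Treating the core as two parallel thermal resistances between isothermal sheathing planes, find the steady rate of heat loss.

Q ≈ 1120 W

Sheathing layers in series; stud and cavity paths in parallel between them.
R_inner = 0.018/(1.34×4.05) = 0.003317 K/W
R_stud  = 0.17/(51.6×0.093×4.05) = 0.008747 K/W
R_cav   = 0.17/(0.0523×0.907×4.05) = 0.8849 K/W
1/R_core = 1/R_stud + 1/R_cav → R_core = 0.008661 K/W
R_outer = 0.021/(0.76×4.05) = 0.006823 K/W
R_total = 0.0188 K/W
Q = ΔT/R_total = 21/0.0188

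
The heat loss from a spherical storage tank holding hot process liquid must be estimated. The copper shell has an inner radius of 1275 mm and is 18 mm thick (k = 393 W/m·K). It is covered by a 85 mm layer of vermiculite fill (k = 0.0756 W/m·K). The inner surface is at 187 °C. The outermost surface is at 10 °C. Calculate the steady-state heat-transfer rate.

Spherical conduction: R = (1/r_in − 1/r_out)/(4πk) per layer; series-sum.
R_copper shell = (1/1.275 − 1/1.293)/(4π×393) = 2.211×10^-6 K/W
R_vermiculite fill = (1/1.293 − 1/1.378)/(4π×0.0756) = 0.05022 K/W
R_total = 0.05022 K/W
Q = ΔT/R_total = 177/0.05022

Q ≈ 3520 W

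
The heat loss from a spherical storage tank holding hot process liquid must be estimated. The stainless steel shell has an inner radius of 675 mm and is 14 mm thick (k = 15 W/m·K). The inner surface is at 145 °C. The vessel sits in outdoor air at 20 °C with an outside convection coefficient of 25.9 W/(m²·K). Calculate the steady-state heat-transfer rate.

Each spherical layer contributes R = (1/r_i − 1/r_o)/(4πk):
R_stainless steel shell = (1/0.675 − 1/0.689)/(4π×15) = 1.597×10^-4 K/W
R_outer film = 1/(h·4πr_o²) = 1/(25.9×4π×0.689²) = 0.006472 K/W
R_total = 0.006632 K/W
Q = ΔT/R_total = 125/0.006632

Q ≈ 18800 W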